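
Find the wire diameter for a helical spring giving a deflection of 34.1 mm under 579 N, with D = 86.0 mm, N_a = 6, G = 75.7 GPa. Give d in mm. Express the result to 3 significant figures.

Required rate k = F/δ = 579/34.1 = 16.979 N/mm
d = (8D³N_a·k / G)^(1/4) = (8·86.0³·6·16.979 / (75.7×10³))^0.25
  = (6848)^0.25 = 9.0969 mm

9.10 mm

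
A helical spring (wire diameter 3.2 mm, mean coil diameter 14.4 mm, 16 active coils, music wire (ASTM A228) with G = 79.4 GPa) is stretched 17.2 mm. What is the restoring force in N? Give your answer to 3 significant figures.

375 N

k = Gd⁴/(8D³N_a) = (79.4×10³)(3.2⁴)/(8·14.4³·16) = 21.783 N/mm
F = k·δ = 21.783 × 17.2 = 374.67 N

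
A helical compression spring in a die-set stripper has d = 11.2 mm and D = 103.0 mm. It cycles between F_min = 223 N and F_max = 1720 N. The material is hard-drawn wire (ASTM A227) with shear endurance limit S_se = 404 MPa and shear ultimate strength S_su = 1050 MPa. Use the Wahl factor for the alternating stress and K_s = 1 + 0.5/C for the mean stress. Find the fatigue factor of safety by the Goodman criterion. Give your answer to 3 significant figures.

C = D/d = 103.0/11.2 = 9.1964; K_W = (4C−1)/(4C−4)+0.615/C = 1.1584; K_s = 1+0.5/C = 1.0544
F_a = (F_max−F_min)/2 = 748.5 N; F_m = (F_max+F_min)/2 = 971.5 N
τ_a = K_W·8F_aD/(πd³) = 1.1584 × 139.74 = 161.87 MPa
τ_m = K_s·8F_mD/(πd³) = 1.0544 × 181.37 = 191.23 MPa
Goodman: 1/n_f = τ_a/S_se + τ_m/S_su = 161.87/404 + 191.23/1050 = 0.40067 + 0.18212 = 0.58279
n_f = 1/0.58279 = 1.716

1.72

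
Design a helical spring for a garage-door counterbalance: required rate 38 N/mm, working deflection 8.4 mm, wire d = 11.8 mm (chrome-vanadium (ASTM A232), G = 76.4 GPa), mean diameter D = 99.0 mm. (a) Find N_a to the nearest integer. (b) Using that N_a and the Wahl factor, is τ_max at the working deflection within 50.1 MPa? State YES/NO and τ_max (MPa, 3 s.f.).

N_a = Gd⁴/(8D³k) = (76.4×10³)(11.8⁴)/(8·99.0³·38) = 5.022 → N_a = 5
Actual rate k = Gd⁴/(8D³·5) = 38.164 N/mm
Working load F = kδ = 38.164·8.4 = 320.58 N
C = 99.0/11.8 = 8.3898; K_W = (4C−1)/(4C−4)+0.615/C = 1.1748
τ_max = K_W·8FD/(πd³) = 1.1748·49.189 = 57.786 MPa
τ_max > 50.1 MPa → exceeds allowable

(a) 5 coils; (b) NO, τ_max = 57.8 MPa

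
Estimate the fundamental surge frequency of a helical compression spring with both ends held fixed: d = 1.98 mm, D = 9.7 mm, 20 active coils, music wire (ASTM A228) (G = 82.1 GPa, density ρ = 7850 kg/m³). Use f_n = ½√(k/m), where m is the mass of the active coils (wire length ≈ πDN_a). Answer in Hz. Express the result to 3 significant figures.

383 Hz

k = Gd⁴/(8D³N_a) = (82.1×10³)(1.98⁴)/(8·9.7³·20) = 8.6411 N/mm = 8641.1 N/m
Wire length L = πDN_a = π·9.7·20 = 609.47 mm
m = ρ·(πd²/4)·L = 7850 × 3.0791×10⁻⁶ m² × 0.60947 m = 0.014731 kg
f_n = ½√(k/m) = 0.5·√(8641.1/0.014731) = 0.5·√(5.8658e+05) = 382.94 Hz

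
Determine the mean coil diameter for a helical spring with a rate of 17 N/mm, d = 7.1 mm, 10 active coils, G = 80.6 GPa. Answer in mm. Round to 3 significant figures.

D = (Gd⁴/(8N_a·k))^(1/3) = (80.6×10³·7.1⁴/(8·10·17))^(1/3)
  = (150602)^(1/3) = 53.2039 mm

53.2 mm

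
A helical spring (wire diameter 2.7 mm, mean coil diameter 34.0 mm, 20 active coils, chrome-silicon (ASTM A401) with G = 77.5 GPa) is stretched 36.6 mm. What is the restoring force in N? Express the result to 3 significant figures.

k = Gd⁴/(8D³N_a) = (77.5×10³)(2.7⁴)/(8·34.0³·20) = 0.65494 N/mm
F = k·δ = 0.65494 × 36.6 = 23.971 N

24.0 N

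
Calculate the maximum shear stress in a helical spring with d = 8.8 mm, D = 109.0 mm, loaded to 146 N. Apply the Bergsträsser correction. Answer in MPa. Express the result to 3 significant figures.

Spring index C = D/d = 109.0/8.8 = 12.3864
K_B = (4C+2)/(4C−3) = 51.545/46.545 = 1.1074
τ₀ = 8FD/(πd³) = 8·146·109.0/(π·8.8³) = 127312/2140.9 = 59.466 MPa
τ_max = K·τ₀ = 1.1074 × 59.466 = 65.854 MPa

65.9 MPa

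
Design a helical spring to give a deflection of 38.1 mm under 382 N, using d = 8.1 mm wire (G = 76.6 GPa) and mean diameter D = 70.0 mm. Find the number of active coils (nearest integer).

12

Required rate k = F/δ = 382/38.1 = 10.026 N/mm
N_a = Gd⁴/(8D³k) = (76.6×10³ × 8.1⁴)/(8 × 70.0³ × 10.026)
    = 3.29738e+08 / 2.7512e+07 = 11.99 → 12 coils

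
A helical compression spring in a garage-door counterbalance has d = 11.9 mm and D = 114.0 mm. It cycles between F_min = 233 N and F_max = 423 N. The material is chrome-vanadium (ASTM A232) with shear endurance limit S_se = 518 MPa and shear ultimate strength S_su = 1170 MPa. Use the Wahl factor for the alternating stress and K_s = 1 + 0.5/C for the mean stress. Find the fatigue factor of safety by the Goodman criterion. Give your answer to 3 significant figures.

C = D/d = 114.0/11.9 = 9.5798; K_W = (4C−1)/(4C−4)+0.615/C = 1.1516; K_s = 1+0.5/C = 1.0522
F_a = (F_max−F_min)/2 = 95 N; F_m = (F_max+F_min)/2 = 328 N
τ_a = K_W·8F_aD/(πd³) = 1.1516 × 16.365 = 18.847 MPa
τ_m = K_s·8F_mD/(πd³) = 1.0522 × 56.504 = 59.453 MPa
Goodman: 1/n_f = τ_a/S_se + τ_m/S_su = 18.847/518 + 59.453/1170 = 0.03638 + 0.05081 = 0.087198
n_f = 1/0.087198 = 11.47

11.5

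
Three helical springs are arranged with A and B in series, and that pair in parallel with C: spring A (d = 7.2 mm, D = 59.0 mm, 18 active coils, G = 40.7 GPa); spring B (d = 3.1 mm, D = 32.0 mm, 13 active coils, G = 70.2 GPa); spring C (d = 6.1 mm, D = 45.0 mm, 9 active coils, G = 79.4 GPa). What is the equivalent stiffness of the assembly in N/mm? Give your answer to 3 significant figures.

k_A = Gd⁴/(8D³N_a) = (40.7×10³)(7.2⁴)/(8·59.0³·18) = 3.6983 N/mm
k_B = Gd⁴/(8D³N_a) = (70.2×10³)(3.1⁴)/(8·32.0³·13) = 1.9024 N/mm
k_C = Gd⁴/(8D³N_a) = (79.4×10³)(6.1⁴)/(8·45.0³·9) = 16.756 N/mm
Springs A,B series: k_AB = 1/(1/3.6983+1/1.9024) = 1.2562 N/mm; parallel with C: k_eq = 1.2562+16.756 = 18.012 N/mm

18.0 N/mm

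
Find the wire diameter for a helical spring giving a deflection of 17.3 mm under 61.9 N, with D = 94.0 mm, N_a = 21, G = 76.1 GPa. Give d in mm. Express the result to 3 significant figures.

Required rate k = F/δ = 61.9/17.3 = 3.578 N/mm
d = (8D³N_a·k / G)^(1/4) = (8·94.0³·21·3.578 / (76.1×10³))^0.25
  = (6560.7)^0.25 = 8.9999 mm

9.00 mm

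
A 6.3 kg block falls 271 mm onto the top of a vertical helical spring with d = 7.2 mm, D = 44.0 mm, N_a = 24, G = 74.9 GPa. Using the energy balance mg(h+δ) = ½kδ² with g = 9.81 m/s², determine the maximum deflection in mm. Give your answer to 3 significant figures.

57.4 mm

k = Gd⁴/(8D³N_a) = (74.9×10³)(7.2⁴)/(8·44.0³·24) = 12.307 N/mm
W = mg = 6.3 × 9.81 = 61.803 N
½kδ² − Wδ − Wh = 0 → δ = (W + √(W² + 2kWh))/k
δ = (61.803 + √(3819.6 + 412251))/12.307 = (61.803 + 645.04)/12.307 = 57.434 mm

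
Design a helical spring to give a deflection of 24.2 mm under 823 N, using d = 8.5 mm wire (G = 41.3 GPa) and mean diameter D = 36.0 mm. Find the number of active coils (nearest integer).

Required rate k = F/δ = 823/24.2 = 34.008 N/mm
N_a = Gd⁴/(8D³k) = (41.3×10³ × 8.5⁴)/(8 × 36.0³ × 34.008)
    = 2.15589e+08 / 1.26935e+07 = 16.98 → 17 coils

17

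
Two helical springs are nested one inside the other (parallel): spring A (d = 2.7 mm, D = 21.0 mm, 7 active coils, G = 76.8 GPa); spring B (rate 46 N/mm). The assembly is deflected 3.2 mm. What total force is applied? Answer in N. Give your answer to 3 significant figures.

k_A = Gd⁴/(8D³N_a) = (76.8×10³)(2.7⁴)/(8·21.0³·7) = 7.8699 N/mm
Parallel: k_eq = 7.8699 + 46 = 53.87 N/mm
F = k_eq·δ = 53.87·3.2 = 172.38 N

172 N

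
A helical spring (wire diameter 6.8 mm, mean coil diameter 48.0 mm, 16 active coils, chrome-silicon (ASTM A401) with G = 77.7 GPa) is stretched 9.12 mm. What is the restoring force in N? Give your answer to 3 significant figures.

k = Gd⁴/(8D³N_a) = (77.7×10³)(6.8⁴)/(8·48.0³·16) = 11.736 N/mm
F = k·δ = 11.736 × 9.12 = 107.03 N

107 N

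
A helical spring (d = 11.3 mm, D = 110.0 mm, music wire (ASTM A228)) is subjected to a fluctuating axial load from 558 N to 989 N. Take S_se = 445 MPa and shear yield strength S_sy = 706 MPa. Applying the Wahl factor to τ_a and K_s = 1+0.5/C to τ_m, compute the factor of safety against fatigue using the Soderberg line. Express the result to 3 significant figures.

3.02

C = D/d = 110.0/11.3 = 9.7345; K_W = (4C−1)/(4C−4)+0.615/C = 1.1490; K_s = 1+0.5/C = 1.0514
F_a = (F_max−F_min)/2 = 215.5 N; F_m = (F_max+F_min)/2 = 773.5 N
τ_a = K_W·8F_aD/(πd³) = 1.1490 × 41.835 = 48.071 MPa
τ_m = K_s·8F_mD/(πd³) = 1.0514 × 150.16 = 157.87 MPa
Soderberg: 1/n_f = τ_a/S_se + τ_m/S_sy = 48.071/445 + 157.87/706 = 0.10802 + 0.22362 = 0.33164
n_f = 1/0.33164 = 3.015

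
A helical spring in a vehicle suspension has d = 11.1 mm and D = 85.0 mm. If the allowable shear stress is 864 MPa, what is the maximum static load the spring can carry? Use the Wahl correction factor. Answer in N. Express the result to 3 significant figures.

4580 N

C = D/d = 85.0/11.1 = 7.6577
K_W = (4C−1)/(4C−4) + 0.615/C = 29.631/26.631 + 0.0803 = 1.1930
τ_max = K·8FD/(πd³) → F_max = τ_allow·πd³/(8DK)
F_max = 864·π·11.1³/(8·85.0·1.1930) = 3.7122e+06/811.22 = 4576.1 N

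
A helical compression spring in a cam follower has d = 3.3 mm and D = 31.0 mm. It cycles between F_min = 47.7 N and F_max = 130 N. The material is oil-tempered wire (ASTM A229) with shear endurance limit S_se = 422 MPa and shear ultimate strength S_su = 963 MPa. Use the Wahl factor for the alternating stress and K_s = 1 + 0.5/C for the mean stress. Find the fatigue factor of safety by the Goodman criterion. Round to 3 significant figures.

2.17

C = D/d = 31.0/3.3 = 9.3939; K_W = (4C−1)/(4C−4)+0.615/C = 1.1548; K_s = 1+0.5/C = 1.0532
F_a = (F_max−F_min)/2 = 41.15 N; F_m = (F_max+F_min)/2 = 88.85 N
τ_a = K_W·8F_aD/(πd³) = 1.1548 × 90.392 = 104.39 MPa
τ_m = K_s·8F_mD/(πd³) = 1.0532 × 195.17 = 205.56 MPa
Goodman: 1/n_f = τ_a/S_se + τ_m/S_su = 104.39/422 + 205.56/963 = 0.24736 + 0.21346 = 0.46082
n_f = 1/0.46082 = 2.17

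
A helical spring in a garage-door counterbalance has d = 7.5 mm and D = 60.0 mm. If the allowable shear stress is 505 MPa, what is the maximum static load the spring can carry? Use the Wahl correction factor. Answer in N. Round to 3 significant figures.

1180 N

C = D/d = 60.0/7.5 = 8.0000
K_W = (4C−1)/(4C−4) + 0.615/C = 31.000/28.000 + 0.0769 = 1.1840
τ_max = K·8FD/(πd³) → F_max = τ_allow·πd³/(8DK)
F_max = 505·π·7.5³/(8·60.0·1.1840) = 6.6931e+05/568.33 = 1177.7 N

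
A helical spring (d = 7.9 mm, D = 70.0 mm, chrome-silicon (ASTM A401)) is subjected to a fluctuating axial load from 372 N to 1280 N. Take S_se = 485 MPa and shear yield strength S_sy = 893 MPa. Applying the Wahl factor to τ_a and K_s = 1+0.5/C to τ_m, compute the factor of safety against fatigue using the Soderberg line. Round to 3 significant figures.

1.34

C = D/d = 70.0/7.9 = 8.8608; K_W = (4C−1)/(4C−4)+0.615/C = 1.1648; K_s = 1+0.5/C = 1.0564
F_a = (F_max−F_min)/2 = 454 N; F_m = (F_max+F_min)/2 = 826 N
τ_a = K_W·8F_aD/(πd³) = 1.1648 × 164.14 = 191.19 MPa
τ_m = K_s·8F_mD/(πd³) = 1.0564 × 298.63 = 315.48 MPa
Soderberg: 1/n_f = τ_a/S_se + τ_m/S_sy = 191.19/485 + 315.48/893 = 0.39421 + 0.35329 = 0.7475
n_f = 1/0.7475 = 1.338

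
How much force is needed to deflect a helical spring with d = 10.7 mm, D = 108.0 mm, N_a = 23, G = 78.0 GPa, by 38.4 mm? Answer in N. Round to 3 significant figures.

169 N

k = Gd⁴/(8D³N_a) = (78.0×10³)(10.7⁴)/(8·108.0³·23) = 4.411 N/mm
F = k·δ = 4.411 × 38.4 = 169.38 N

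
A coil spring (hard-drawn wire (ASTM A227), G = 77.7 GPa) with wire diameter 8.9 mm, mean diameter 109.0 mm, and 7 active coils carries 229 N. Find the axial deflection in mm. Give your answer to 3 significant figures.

34.1 mm

k = Gd⁴/(8D³N_a) = (77.7×10³)(8.9⁴)/(8·109.0³·7) = 6.7222 N/mm
δ = F/k = 229 / 6.7222 = 34.066 mm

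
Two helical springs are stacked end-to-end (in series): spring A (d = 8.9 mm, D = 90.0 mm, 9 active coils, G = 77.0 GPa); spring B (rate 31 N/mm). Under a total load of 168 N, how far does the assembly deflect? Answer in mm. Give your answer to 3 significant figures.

23.7 mm

k_A = Gd⁴/(8D³N_a) = (77.0×10³)(8.9⁴)/(8·90.0³·9) = 9.2043 N/mm
Series: 1/k_eq = 1/9.2043 + 1/31 = 0.1409; k_eq = 7.0971 N/mm
δ = F/k_eq = 168/7.0971 = 23.672 mm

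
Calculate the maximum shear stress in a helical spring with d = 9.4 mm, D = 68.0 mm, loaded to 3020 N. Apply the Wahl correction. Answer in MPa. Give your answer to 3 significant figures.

759 MPa

Spring index C = D/d = 68.0/9.4 = 7.2340
K_W = (4C−1)/(4C−4) + 0.615/C = 27.936/24.936 + 0.0850 = 1.2053
τ₀ = 8FD/(πd³) = 8·3020·68.0/(π·9.4³) = 1.64288e+06/2609.4 = 629.61 MPa
τ_max = K·τ₀ = 1.2053 × 629.61 = 758.88 MPa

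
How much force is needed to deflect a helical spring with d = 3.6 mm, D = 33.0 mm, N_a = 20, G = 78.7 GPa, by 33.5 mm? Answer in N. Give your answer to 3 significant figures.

77.0 N

k = Gd⁴/(8D³N_a) = (78.7×10³)(3.6⁴)/(8·33.0³·20) = 2.2989 N/mm
F = k·δ = 2.2989 × 33.5 = 77.014 N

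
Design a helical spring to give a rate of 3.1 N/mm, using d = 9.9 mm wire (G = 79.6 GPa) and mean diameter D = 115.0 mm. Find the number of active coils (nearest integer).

N_a = Gd⁴/(8D³k) = (79.6×10³ × 9.9⁴)/(8 × 115.0³ × 3.1)
    = 7.64634e+08 / 3.77177e+07 = 20.27 → 20 coils

20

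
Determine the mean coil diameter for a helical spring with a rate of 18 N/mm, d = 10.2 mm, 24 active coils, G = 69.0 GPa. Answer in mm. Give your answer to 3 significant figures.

D = (Gd⁴/(8N_a·k))^(1/3) = (69.0×10³·10.2⁴/(8·24·18))^(1/3)
  = (216111)^(1/3) = 60.0102 mm

60.0 mm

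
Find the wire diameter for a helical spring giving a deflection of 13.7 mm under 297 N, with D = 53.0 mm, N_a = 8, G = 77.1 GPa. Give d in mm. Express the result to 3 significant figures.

7.19 mm

Required rate k = F/δ = 297/13.7 = 21.679 N/mm
d = (8D³N_a·k / G)^(1/4) = (8·53.0³·8·21.679 / (77.1×10³))^0.25
  = (2679.1)^0.25 = 7.1944 mm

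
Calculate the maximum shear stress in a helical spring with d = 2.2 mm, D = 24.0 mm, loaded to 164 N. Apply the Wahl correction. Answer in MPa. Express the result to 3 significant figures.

1070 MPa

Spring index C = D/d = 24.0/2.2 = 10.9091
K_W = (4C−1)/(4C−4) + 0.615/C = 42.636/39.636 + 0.0564 = 1.1321
τ₀ = 8FD/(πd³) = 8·164·24.0/(π·2.2³) = 31488/33.452 = 941.3 MPa
τ_max = K·τ₀ = 1.1321 × 941.3 = 1065.6 MPa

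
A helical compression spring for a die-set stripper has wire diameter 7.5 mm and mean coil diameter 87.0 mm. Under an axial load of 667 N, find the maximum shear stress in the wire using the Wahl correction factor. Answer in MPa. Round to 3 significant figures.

Spring index C = D/d = 87.0/7.5 = 11.6000
K_W = (4C−1)/(4C−4) + 0.615/C = 45.400/42.400 + 0.0530 = 1.1238
τ₀ = 8FD/(πd³) = 8·667·87.0/(π·7.5³) = 464232/1325.4 = 350.27 MPa
τ_max = K·τ₀ = 1.1238 × 350.27 = 393.62 MPa

394 MPa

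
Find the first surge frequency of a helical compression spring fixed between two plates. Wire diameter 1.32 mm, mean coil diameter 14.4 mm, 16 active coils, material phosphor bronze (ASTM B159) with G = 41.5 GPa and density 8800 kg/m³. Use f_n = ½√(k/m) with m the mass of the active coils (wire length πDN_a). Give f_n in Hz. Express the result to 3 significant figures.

97.2 Hz

k = Gd⁴/(8D³N_a) = (41.5×10³)(1.32⁴)/(8·14.4³·16) = 0.32964 N/mm = 329.64 N/m
Wire length L = πDN_a = π·14.4·16 = 723.82 mm
m = ρ·(πd²/4)·L = 8800 × 1.3685×10⁻⁶ m² × 0.72382 m = 0.0087167 kg
f_n = ½√(k/m) = 0.5·√(329.64/0.0087167) = 0.5·√(37818) = 97.234 Hz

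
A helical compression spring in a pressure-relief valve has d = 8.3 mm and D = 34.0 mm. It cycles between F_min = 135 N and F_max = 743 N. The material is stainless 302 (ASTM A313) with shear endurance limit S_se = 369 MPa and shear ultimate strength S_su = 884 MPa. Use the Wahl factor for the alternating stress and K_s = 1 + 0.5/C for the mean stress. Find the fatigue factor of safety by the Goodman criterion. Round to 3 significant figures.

C = D/d = 34.0/8.3 = 4.0964; K_W = (4C−1)/(4C−4)+0.615/C = 1.3924; K_s = 1+0.5/C = 1.1221
F_a = (F_max−F_min)/2 = 304 N; F_m = (F_max+F_min)/2 = 439 N
τ_a = K_W·8F_aD/(πd³) = 1.3924 × 46.032 = 64.092 MPa
τ_m = K_s·8F_mD/(πd³) = 1.1221 × 66.474 = 74.587 MPa
Goodman: 1/n_f = τ_a/S_se + τ_m/S_su = 64.092/369 + 74.587/884 = 0.17369 + 0.08437 = 0.25807
n_f = 1/0.25807 = 3.875

3.87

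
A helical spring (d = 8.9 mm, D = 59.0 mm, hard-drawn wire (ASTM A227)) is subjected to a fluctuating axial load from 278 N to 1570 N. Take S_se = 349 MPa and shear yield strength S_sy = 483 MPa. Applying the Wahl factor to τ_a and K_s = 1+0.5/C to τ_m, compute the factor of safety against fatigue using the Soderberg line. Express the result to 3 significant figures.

C = D/d = 59.0/8.9 = 6.6292; K_W = (4C−1)/(4C−4)+0.615/C = 1.2260; K_s = 1+0.5/C = 1.0754
F_a = (F_max−F_min)/2 = 646 N; F_m = (F_max+F_min)/2 = 924 N
τ_a = K_W·8F_aD/(πd³) = 1.2260 × 137.67 = 168.79 MPa
τ_m = K_s·8F_mD/(πd³) = 1.0754 × 196.92 = 211.77 MPa
Soderberg: 1/n_f = τ_a/S_se + τ_m/S_sy = 168.79/349 + 211.77/483 = 0.48364 + 0.43846 = 0.9221
n_f = 1/0.9221 = 1.084

1.08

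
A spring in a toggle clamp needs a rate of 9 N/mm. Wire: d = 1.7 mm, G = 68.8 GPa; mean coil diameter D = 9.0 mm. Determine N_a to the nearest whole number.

11

N_a = Gd⁴/(8D³k) = (68.8×10³ × 1.7⁴)/(8 × 9.0³ × 9)
    = 574624 / 52488 = 10.95 → 11 coils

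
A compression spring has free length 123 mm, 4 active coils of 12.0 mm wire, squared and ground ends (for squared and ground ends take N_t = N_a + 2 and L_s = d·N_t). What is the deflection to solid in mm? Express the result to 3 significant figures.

51.0 mm

N_t = 6; L_s = 12.0·6 = 72 mm
δ_solid = L₀ − L_s = 123 − 72 = 51 mm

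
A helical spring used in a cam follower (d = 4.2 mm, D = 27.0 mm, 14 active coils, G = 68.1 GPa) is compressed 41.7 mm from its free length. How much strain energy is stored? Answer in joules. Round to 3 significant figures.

8.36 J

k = Gd⁴/(8D³N_a) = (68.1×10³)(4.2⁴)/(8·27.0³·14) = 9.6125 N/mm
U = ½kδ² = 0.5 × 9.6125 × 41.7² = 8357.5 N·mm = 8.3575 J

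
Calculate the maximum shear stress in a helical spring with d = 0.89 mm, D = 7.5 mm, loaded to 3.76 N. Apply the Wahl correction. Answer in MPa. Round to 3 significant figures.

Spring index C = D/d = 7.5/0.89 = 8.4270
K_W = (4C−1)/(4C−4) + 0.615/C = 32.708/29.708 + 0.0730 = 1.1740
τ₀ = 8FD/(πd³) = 8·3.76·7.5/(π·0.89³) = 225.6/2.2147 = 101.86 MPa
τ_max = K·τ₀ = 1.1740 × 101.86 = 119.58 MPa

120 MPa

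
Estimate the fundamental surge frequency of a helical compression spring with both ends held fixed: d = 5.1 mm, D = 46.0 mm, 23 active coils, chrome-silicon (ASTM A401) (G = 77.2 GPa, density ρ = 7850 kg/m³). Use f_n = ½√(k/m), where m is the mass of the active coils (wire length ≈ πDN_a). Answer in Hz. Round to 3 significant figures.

k = Gd⁴/(8D³N_a) = (77.2×10³)(5.1⁴)/(8·46.0³·23) = 2.9161 N/mm = 2916.1 N/m
Wire length L = πDN_a = π·46.0·23 = 3323.8 mm
m = ρ·(πd²/4)·L = 7850 × 20.428×10⁻⁶ m² × 3.3238 m = 0.53301 kg
f_n = ½√(k/m) = 0.5·√(2916.1/0.53301) = 0.5·√(5471.1) = 36.983 Hz

37.0 Hz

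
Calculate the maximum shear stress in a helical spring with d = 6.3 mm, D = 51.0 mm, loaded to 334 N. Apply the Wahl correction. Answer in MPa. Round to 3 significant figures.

205 MPa

Spring index C = D/d = 51.0/6.3 = 8.0952
K_W = (4C−1)/(4C−4) + 0.615/C = 31.381/28.381 + 0.0760 = 1.1817
τ₀ = 8FD/(πd³) = 8·334·51.0/(π·6.3³) = 136272/785.55 = 173.47 MPa
τ_max = K·τ₀ = 1.1817 × 173.47 = 204.99 MPa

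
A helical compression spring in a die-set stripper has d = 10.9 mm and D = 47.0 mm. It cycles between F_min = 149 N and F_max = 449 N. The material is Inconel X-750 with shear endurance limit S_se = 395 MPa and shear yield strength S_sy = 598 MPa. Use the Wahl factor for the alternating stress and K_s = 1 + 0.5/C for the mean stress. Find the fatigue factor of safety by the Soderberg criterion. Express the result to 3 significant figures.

C = D/d = 47.0/10.9 = 4.3119; K_W = (4C−1)/(4C−4)+0.615/C = 1.3691; K_s = 1+0.5/C = 1.1160
F_a = (F_max−F_min)/2 = 150 N; F_m = (F_max+F_min)/2 = 299 N
τ_a = K_W·8F_aD/(πd³) = 1.3691 × 13.863 = 18.979 MPa
τ_m = K_s·8F_mD/(πd³) = 1.1160 × 27.633 = 30.837 MPa
Soderberg: 1/n_f = τ_a/S_se + τ_m/S_sy = 18.979/395 + 30.837/598 = 0.04805 + 0.05157 = 0.099616
n_f = 1/0.099616 = 10.04

10.0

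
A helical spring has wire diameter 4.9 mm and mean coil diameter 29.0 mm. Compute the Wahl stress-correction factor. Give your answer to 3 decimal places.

1.256

C = D/d = 29.0/4.9 = 5.9184
K_W = (4C−1)/(4C−4) + 0.615/C = 22.673/19.673 + 0.1039 = 1.2564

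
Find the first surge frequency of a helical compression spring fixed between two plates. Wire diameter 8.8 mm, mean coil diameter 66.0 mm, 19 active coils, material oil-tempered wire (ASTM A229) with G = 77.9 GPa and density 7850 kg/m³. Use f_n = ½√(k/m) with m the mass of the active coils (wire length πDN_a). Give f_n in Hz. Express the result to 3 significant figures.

37.7 Hz

k = Gd⁴/(8D³N_a) = (77.9×10³)(8.8⁴)/(8·66.0³·19) = 10.69 N/mm = 10690 N/m
Wire length L = πDN_a = π·66.0·19 = 3939.6 mm
m = ρ·(πd²/4)·L = 7850 × 60.821×10⁻⁶ m² × 3.9396 m = 1.8809 kg
f_n = ½√(k/m) = 0.5·√(10690/1.8809) = 0.5·√(5683.6) = 37.695 Hz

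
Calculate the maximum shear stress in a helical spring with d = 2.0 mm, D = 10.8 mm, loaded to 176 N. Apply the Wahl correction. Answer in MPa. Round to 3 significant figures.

Spring index C = D/d = 10.8/2.0 = 5.4000
K_W = (4C−1)/(4C−4) + 0.615/C = 20.600/17.600 + 0.1139 = 1.2843
τ₀ = 8FD/(πd³) = 8·176·10.8/(π·2.0³) = 15206.4/25.133 = 605.04 MPa
τ_max = K·τ₀ = 1.2843 × 605.04 = 777.08 MPa

777 MPa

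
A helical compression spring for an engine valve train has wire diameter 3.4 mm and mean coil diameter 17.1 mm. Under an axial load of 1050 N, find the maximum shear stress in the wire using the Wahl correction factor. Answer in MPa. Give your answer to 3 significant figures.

1520 MPa

Spring index C = D/d = 17.1/3.4 = 5.0294
K_W = (4C−1)/(4C−4) + 0.615/C = 19.118/16.118 + 0.1223 = 1.3084
τ₀ = 8FD/(πd³) = 8·1050·17.1/(π·3.4³) = 143640/123.48 = 1163.3 MPa
τ_max = K·τ₀ = 1.3084 × 1163.3 = 1522.1 MPa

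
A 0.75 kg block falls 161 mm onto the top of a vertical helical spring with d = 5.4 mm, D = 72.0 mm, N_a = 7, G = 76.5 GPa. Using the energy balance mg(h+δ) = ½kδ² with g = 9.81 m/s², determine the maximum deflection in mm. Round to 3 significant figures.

30.1 mm

k = Gd⁴/(8D³N_a) = (76.5×10³)(5.4⁴)/(8·72.0³·7) = 3.1121 N/mm
W = mg = 0.75 × 9.81 = 7.3575 N
½kδ² − Wδ − Wh = 0 → δ = (W + √(W² + 2kWh))/k
δ = (7.3575 + √(54.133 + 7372.88))/3.1121 = (7.3575 + 86.18)/3.1121 = 30.056 mm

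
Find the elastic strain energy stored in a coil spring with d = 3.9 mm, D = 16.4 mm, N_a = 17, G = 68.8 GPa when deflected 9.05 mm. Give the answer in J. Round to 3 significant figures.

k = Gd⁴/(8D³N_a) = (68.8×10³)(3.9⁴)/(8·16.4³·17) = 26.532 N/mm
U = ½kδ² = 0.5 × 26.532 × 9.05² = 1086.5 N·mm = 1.0865 J

1.09 J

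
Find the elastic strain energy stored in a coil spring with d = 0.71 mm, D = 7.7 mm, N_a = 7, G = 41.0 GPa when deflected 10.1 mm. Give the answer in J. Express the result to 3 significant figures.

k = Gd⁴/(8D³N_a) = (41.0×10³)(0.71⁴)/(8·7.7³·7) = 0.40753 N/mm
U = ½kδ² = 0.5 × 0.40753 × 10.1² = 20.786 N·mm = 0.020786 J

0.0208 J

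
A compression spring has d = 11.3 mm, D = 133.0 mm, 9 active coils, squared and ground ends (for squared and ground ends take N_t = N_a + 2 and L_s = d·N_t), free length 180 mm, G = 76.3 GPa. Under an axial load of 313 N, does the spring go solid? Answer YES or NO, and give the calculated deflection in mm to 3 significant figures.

k = Gd⁴/(8D³N_a) = (76.3×10³)(11.3⁴)/(8·133.0³·9) = 7.3443 N/mm
N_t = 11; L_s = 11.3·11 = 124.3 mm; δ_solid = L₀ − L_s = 180 − 124.3 = 55.7 mm
δ = F/k = 313/7.3443 = 42.618 mm
δ < δ_solid → spring does not go solid

NO, δ = 42.6 mm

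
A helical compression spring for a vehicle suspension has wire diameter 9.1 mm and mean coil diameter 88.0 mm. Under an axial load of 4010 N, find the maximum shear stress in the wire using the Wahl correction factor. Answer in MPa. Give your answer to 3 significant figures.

1370 MPa

Spring index C = D/d = 88.0/9.1 = 9.6703
K_W = (4C−1)/(4C−4) + 0.615/C = 37.681/34.681 + 0.0636 = 1.1501
τ₀ = 8FD/(πd³) = 8·4010·88.0/(π·9.1³) = 2.82304e+06/2367.4 = 1192.5 MPa
τ_max = K·τ₀ = 1.1501 × 1192.5 = 1371.4 MPa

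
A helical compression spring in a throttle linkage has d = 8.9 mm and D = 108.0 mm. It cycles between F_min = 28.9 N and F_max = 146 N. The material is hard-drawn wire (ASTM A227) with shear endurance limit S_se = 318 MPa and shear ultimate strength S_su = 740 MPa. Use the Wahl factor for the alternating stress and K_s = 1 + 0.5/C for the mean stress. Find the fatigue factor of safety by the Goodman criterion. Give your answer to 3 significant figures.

C = D/d = 108.0/8.9 = 12.1348; K_W = (4C−1)/(4C−4)+0.615/C = 1.1180; K_s = 1+0.5/C = 1.0412
F_a = (F_max−F_min)/2 = 58.55 N; F_m = (F_max+F_min)/2 = 87.45 N
τ_a = K_W·8F_aD/(πd³) = 1.1180 × 22.841 = 25.537 MPa
τ_m = K_s·8F_mD/(πd³) = 1.0412 × 34.116 = 35.521 MPa
Goodman: 1/n_f = τ_a/S_se + τ_m/S_su = 25.537/318 + 35.521/740 = 0.08031 + 0.04800 = 0.12831
n_f = 1/0.12831 = 7.794

7.79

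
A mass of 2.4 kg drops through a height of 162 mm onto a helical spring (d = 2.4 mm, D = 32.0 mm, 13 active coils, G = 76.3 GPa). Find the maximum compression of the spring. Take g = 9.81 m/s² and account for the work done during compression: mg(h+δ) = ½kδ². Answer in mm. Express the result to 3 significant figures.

138 mm

k = Gd⁴/(8D³N_a) = (76.3×10³)(2.4⁴)/(8·32.0³·13) = 0.74282 N/mm
W = mg = 2.4 × 9.81 = 23.544 N
½kδ² − Wδ − Wh = 0 → δ = (W + √(W² + 2kWh))/k
δ = (23.544 + √(554.32 + 5666.46))/0.74282 = (23.544 + 78.872)/0.74282 = 137.87 mm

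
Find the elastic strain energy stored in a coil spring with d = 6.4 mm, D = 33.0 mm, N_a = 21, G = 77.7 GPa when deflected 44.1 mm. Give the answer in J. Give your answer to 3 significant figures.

k = Gd⁴/(8D³N_a) = (77.7×10³)(6.4⁴)/(8·33.0³·21) = 21.592 N/mm
U = ½kδ² = 0.5 × 21.592 × 44.1² = 20996 N·mm = 20.996 J

21.0 J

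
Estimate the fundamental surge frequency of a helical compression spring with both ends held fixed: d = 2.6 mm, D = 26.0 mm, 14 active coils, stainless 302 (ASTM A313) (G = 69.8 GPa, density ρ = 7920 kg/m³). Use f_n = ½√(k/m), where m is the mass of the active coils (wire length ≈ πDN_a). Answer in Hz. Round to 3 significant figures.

91.8 Hz

k = Gd⁴/(8D³N_a) = (69.8×10³)(2.6⁴)/(8·26.0³·14) = 1.6204 N/mm = 1620.4 N/m
Wire length L = πDN_a = π·26.0·14 = 1143.5 mm
m = ρ·(πd²/4)·L = 7920 × 5.3093×10⁻⁶ m² × 1.1435 m = 0.048085 kg
f_n = ½√(k/m) = 0.5·√(1620.4/0.048085) = 0.5·√(33698) = 91.784 Hz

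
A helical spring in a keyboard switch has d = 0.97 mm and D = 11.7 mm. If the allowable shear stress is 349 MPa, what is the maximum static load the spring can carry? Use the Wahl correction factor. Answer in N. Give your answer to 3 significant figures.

C = D/d = 11.7/0.97 = 12.0619
K_W = (4C−1)/(4C−4) + 0.615/C = 47.247/44.247 + 0.0510 = 1.1188
τ_max = K·8FD/(πd³) → F_max = τ_allow·πd³/(8DK)
F_max = 349·π·0.97³/(8·11.7·1.1188) = 1000.7/104.72 = 9.5558 N

9.56 N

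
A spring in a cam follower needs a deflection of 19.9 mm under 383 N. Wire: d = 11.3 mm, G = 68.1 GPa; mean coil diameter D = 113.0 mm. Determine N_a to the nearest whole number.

Required rate k = F/δ = 383/19.9 = 19.246 N/mm
N_a = Gd⁴/(8D³k) = (68.1×10³ × 11.3⁴)/(8 × 113.0³ × 19.246)
    = 1.11035e+09 / 2.22163e+08 = 4.998 → 5 coils

5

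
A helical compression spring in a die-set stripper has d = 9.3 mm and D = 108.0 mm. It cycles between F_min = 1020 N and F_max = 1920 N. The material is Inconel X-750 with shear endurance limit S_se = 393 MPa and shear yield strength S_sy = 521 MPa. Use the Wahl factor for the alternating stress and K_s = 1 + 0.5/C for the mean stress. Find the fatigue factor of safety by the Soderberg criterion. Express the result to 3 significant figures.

0.691

C = D/d = 108.0/9.3 = 11.6129; K_W = (4C−1)/(4C−4)+0.615/C = 1.1236; K_s = 1+0.5/C = 1.0431
F_a = (F_max−F_min)/2 = 450 N; F_m = (F_max+F_min)/2 = 1470 N
τ_a = K_W·8F_aD/(πd³) = 1.1236 × 153.86 = 172.88 MPa
τ_m = K_s·8F_mD/(πd³) = 1.0431 × 502.61 = 524.25 MPa
Soderberg: 1/n_f = τ_a/S_se + τ_m/S_sy = 172.88/393 + 524.25/521 = 0.43990 + 1.00624 = 1.4461
n_f = 1/1.4461 = 0.6915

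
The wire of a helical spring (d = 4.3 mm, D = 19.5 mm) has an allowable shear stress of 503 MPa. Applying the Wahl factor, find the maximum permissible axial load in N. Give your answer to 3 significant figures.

598 N

C = D/d = 19.5/4.3 = 4.5349
K_W = (4C−1)/(4C−4) + 0.615/C = 17.140/14.140 + 0.1356 = 1.3478
τ_max = K·8FD/(πd³) → F_max = τ_allow·πd³/(8DK)
F_max = 503·π·4.3³/(8·19.5·1.3478) = 1.2564e+05/210.25 = 597.55 N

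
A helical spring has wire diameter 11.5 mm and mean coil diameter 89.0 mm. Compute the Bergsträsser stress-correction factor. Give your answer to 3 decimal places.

1.179

C = D/d = 89.0/11.5 = 7.7391
K_B = (4C+2)/(4C−3) = 32.957/27.957 = 1.1788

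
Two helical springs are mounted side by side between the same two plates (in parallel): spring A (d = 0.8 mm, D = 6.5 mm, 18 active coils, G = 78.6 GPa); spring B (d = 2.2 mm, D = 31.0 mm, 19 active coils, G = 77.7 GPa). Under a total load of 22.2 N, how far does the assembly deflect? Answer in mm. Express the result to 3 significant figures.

18.3 mm

k_A = Gd⁴/(8D³N_a) = (78.6×10³)(0.8⁴)/(8·6.5³·18) = 0.8141 N/mm
k_B = Gd⁴/(8D³N_a) = (77.7×10³)(2.2⁴)/(8·31.0³·19) = 0.40196 N/mm
Parallel: k_eq = 0.8141 + 0.40196 = 1.2161 N/mm
δ = F/k_eq = 22.2/1.2161 = 18.256 mm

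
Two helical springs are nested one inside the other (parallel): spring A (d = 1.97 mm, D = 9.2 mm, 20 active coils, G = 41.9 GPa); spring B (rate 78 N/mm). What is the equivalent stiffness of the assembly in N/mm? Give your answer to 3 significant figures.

83.1 N/mm

k_A = Gd⁴/(8D³N_a) = (41.9×10³)(1.97⁴)/(8·9.2³·20) = 5.0652 N/mm
Parallel: k_eq = 5.0652 + 78 = 83.065 N/mm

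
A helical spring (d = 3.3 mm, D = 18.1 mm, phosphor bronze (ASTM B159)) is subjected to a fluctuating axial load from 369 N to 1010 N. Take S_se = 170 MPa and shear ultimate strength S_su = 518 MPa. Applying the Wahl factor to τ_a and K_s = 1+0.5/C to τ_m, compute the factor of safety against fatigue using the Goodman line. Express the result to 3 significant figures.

0.202

C = D/d = 18.1/3.3 = 5.4848; K_W = (4C−1)/(4C−4)+0.615/C = 1.2794; K_s = 1+0.5/C = 1.0912
F_a = (F_max−F_min)/2 = 320.5 N; F_m = (F_max+F_min)/2 = 689.5 N
τ_a = K_W·8F_aD/(πd³) = 1.2794 × 411.06 = 525.89 MPa
τ_m = K_s·8F_mD/(πd³) = 1.0912 × 884.32 = 964.94 MPa
Goodman: 1/n_f = τ_a/S_se + τ_m/S_su = 525.89/170 + 964.94/518 = 3.09348 + 1.86282 = 4.9563
n_f = 1/4.9563 = 0.2018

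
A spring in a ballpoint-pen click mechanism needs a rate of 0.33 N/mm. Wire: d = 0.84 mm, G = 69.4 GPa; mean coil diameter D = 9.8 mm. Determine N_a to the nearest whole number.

14

N_a = Gd⁴/(8D³k) = (69.4×10³ × 0.84⁴)/(8 × 9.8³ × 0.33)
    = 34552.3 / 2484.75 = 13.91 → 14 coils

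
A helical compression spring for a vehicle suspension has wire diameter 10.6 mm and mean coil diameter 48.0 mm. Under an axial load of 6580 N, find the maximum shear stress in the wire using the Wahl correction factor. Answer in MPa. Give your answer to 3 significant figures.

Spring index C = D/d = 48.0/10.6 = 4.5283
K_W = (4C−1)/(4C−4) + 0.615/C = 17.113/14.113 + 0.1358 = 1.3484
τ₀ = 8FD/(πd³) = 8·6580·48.0/(π·10.6³) = 2.52672e+06/3741.7 = 675.29 MPa
τ_max = K·τ₀ = 1.3484 × 675.29 = 910.55 MPa

911 MPa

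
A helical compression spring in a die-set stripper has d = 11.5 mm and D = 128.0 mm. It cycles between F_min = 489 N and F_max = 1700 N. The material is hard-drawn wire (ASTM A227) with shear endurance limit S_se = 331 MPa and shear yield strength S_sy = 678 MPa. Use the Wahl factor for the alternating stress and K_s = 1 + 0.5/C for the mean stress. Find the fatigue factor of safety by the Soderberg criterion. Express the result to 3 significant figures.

1.24

C = D/d = 128.0/11.5 = 11.1304; K_W = (4C−1)/(4C−4)+0.615/C = 1.1293; K_s = 1+0.5/C = 1.0449
F_a = (F_max−F_min)/2 = 605.5 N; F_m = (F_max+F_min)/2 = 1094.5 N
τ_a = K_W·8F_aD/(πd³) = 1.1293 × 129.77 = 146.55 MPa
τ_m = K_s·8F_mD/(πd³) = 1.0449 × 234.57 = 245.11 MPa
Soderberg: 1/n_f = τ_a/S_se + τ_m/S_sy = 146.55/331 + 245.11/678 = 0.44274 + 0.36152 = 0.80425
n_f = 1/0.80425 = 1.243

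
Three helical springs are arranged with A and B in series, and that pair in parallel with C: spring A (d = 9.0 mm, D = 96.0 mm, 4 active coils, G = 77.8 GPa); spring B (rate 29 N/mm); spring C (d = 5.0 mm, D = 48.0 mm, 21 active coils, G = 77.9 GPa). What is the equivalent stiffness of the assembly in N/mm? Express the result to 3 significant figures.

13.7 N/mm

k_A = Gd⁴/(8D³N_a) = (77.8×10³)(9.0⁴)/(8·96.0³·4) = 18.03 N/mm
k_C = Gd⁴/(8D³N_a) = (77.9×10³)(5.0⁴)/(8·48.0³·21) = 2.6205 N/mm
Springs A,B series: k_AB = 1/(1/18.03+1/29) = 11.118 N/mm; parallel with C: k_eq = 11.118+2.6205 = 13.738 N/mm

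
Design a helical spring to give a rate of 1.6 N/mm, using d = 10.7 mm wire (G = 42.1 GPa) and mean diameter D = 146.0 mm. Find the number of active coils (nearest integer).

N_a = Gd⁴/(8D³k) = (42.1×10³ × 10.7⁴)/(8 × 146.0³ × 1.6)
    = 5.51845e+08 / 3.98353e+07 = 13.85 → 14 coils

14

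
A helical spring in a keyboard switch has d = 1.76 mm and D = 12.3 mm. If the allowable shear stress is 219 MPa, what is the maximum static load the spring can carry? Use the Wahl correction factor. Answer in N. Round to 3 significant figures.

31.4 N

C = D/d = 12.3/1.76 = 6.9886
K_W = (4C−1)/(4C−4) + 0.615/C = 26.955/23.955 + 0.0880 = 1.2132
τ_max = K·8FD/(πd³) → F_max = τ_allow·πd³/(8DK)
F_max = 219·π·1.76³/(8·12.3·1.2132) = 3750.9/119.38 = 31.419 N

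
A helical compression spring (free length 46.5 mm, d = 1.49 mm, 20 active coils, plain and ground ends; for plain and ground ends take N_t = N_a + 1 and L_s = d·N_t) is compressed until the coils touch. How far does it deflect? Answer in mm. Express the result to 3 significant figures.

15.2 mm

N_t = 21; L_s = 1.49·21 = 31.29 mm
δ_solid = L₀ − L_s = 46.5 − 31.29 = 15.21 mm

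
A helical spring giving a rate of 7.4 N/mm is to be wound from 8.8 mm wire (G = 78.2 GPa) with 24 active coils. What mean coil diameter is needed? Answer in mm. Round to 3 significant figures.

D = (Gd⁴/(8N_a·k))^(1/3) = (78.2×10³·8.8⁴/(8·24·7.4))^(1/3)
  = (330069)^(1/3) = 69.1090 mm

69.1 mm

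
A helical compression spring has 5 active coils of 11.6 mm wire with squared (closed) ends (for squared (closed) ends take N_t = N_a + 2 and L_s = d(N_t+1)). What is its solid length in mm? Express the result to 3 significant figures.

92.8 mm

squared (closed) ends: N_t = N_a + 2 = 5 + 2 = 7
L_s = d·(N_t+1) = 11.6 × 8 = 92.8 mm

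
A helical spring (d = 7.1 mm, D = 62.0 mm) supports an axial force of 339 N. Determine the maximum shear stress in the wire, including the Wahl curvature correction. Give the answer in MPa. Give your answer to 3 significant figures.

Spring index C = D/d = 62.0/7.1 = 8.7324
K_W = (4C−1)/(4C−4) + 0.615/C = 33.930/30.930 + 0.0704 = 1.1674
τ₀ = 8FD/(πd³) = 8·339·62.0/(π·7.1³) = 168144/1124.4 = 149.54 MPa
τ_max = K·τ₀ = 1.1674 × 149.54 = 174.58 MPa

175 MPa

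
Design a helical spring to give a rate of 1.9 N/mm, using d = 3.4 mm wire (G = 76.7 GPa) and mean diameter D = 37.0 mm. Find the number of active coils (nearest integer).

N_a = Gd⁴/(8D³k) = (76.7×10³ × 3.4⁴)/(8 × 37.0³ × 1.9)
    = 1.02497e+07 / 769926 = 13.31 → 13 coils

13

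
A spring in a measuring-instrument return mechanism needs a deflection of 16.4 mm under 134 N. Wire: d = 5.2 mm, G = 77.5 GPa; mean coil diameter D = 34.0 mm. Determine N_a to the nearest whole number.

22

Required rate k = F/δ = 134/16.4 = 8.1707 N/mm
N_a = Gd⁴/(8D³k) = (77.5×10³ × 5.2⁴)/(8 × 34.0³ × 8.1707)
    = 5.6665e+07 / 2.56914e+06 = 22.06 → 22 coils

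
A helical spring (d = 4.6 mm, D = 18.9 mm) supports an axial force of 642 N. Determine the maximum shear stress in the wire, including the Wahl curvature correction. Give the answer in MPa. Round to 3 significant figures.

Spring index C = D/d = 18.9/4.6 = 4.1087
K_W = (4C−1)/(4C−4) + 0.615/C = 15.435/12.435 + 0.1497 = 1.3909
τ₀ = 8FD/(πd³) = 8·642·18.9/(π·4.6³) = 97070.4/305.79 = 317.44 MPa
τ_max = K·τ₀ = 1.3909 × 317.44 = 441.54 MPa

442 MPa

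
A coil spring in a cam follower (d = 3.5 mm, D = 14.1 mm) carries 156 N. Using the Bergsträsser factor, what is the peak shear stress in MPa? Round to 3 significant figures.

Spring index C = D/d = 14.1/3.5 = 4.0286
K_B = (4C+2)/(4C−3) = 18.114/13.114 = 1.3813
τ₀ = 8FD/(πd³) = 8·156·14.1/(π·3.5³) = 17596.8/134.7 = 130.64 MPa
τ_max = K·τ₀ = 1.3813 × 130.64 = 180.45 MPa

180 MPa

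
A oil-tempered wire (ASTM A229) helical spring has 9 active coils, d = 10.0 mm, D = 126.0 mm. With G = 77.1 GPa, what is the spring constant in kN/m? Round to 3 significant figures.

5.35 kN/m

k = Gd⁴/(8D³N_a) = (77.1×10³ × 10.0⁴) / (8 × 126.0³ × 9)
  = 7.71e+08 / 1.44027e+08 = 5.3532 N/mm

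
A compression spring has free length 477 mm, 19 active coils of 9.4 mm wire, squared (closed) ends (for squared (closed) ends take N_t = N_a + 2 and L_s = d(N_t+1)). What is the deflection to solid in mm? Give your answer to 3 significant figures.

270 mm

N_t = 21; L_s = 9.4·22 = 206.8 mm
δ_solid = L₀ − L_s = 477 − 206.8 = 270.2 mm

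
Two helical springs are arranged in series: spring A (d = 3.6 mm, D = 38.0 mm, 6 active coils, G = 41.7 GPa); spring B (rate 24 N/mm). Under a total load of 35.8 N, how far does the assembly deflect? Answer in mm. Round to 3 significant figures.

k_A = Gd⁴/(8D³N_a) = (41.7×10³)(3.6⁴)/(8·38.0³·6) = 2.6592 N/mm
Series: 1/k_eq = 1/2.6592 + 1/24 = 0.41772; k_eq = 2.394 N/mm
δ = F/k_eq = 35.8/2.394 = 14.954 mm

15.0 mm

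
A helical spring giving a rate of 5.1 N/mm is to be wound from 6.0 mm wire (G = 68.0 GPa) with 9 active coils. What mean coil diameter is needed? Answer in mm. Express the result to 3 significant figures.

62.1 mm

D = (Gd⁴/(8N_a·k))^(1/3) = (68.0×10³·6.0⁴/(8·9·5.1))^(1/3)
  = (240000)^(1/3) = 62.1447 mm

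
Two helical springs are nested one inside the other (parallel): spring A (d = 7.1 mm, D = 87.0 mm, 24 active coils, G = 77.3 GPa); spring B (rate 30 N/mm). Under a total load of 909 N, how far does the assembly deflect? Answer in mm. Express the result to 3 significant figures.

k_A = Gd⁴/(8D³N_a) = (77.3×10³)(7.1⁴)/(8·87.0³·24) = 1.5537 N/mm
Parallel: k_eq = 1.5537 + 30 = 31.554 N/mm
δ = F/k_eq = 909/31.554 = 28.808 mm

28.8 mm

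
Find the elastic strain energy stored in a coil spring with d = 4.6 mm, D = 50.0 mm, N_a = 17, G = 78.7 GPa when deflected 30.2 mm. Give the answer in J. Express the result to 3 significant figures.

0.945 J

k = Gd⁴/(8D³N_a) = (78.7×10³)(4.6⁴)/(8·50.0³·17) = 2.0728 N/mm
U = ½kδ² = 0.5 × 2.0728 × 30.2² = 945.24 N·mm = 0.94524 J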